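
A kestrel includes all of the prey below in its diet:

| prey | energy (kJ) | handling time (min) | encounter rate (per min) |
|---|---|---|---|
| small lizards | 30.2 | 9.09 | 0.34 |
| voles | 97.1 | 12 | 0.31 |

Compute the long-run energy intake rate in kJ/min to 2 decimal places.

5.17 kJ/min

R = (0.34×30.2 + 0.31×97.1) / (1 + 0.34×9.09 + 0.31×12) = 40.37/7.811 = 5.168 kJ/min.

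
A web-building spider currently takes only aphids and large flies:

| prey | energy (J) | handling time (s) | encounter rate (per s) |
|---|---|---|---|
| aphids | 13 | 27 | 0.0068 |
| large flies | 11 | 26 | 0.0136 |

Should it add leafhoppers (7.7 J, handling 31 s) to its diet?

Intake rate on the current diet: R = (0.0068×13 + 0.0136×11) / (1 + 0.0068×27 + 0.0136×26) = 0.238/1.537 = 0.1548 J/s.
leafhoppers: E/h = 7.7/31 = 0.2484 J/s.
0.2484 > 0.1548, so adding leafhoppers raises the average — include it.

Yes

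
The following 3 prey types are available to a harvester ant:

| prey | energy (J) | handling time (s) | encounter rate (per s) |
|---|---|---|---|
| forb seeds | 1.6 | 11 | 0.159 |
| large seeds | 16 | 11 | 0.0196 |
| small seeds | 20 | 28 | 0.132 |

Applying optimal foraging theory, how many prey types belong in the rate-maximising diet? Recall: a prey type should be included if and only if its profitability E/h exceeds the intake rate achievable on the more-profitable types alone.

2

Profitabilities (E/h, J/s): large seeds 1.45, small seeds 0.714, forb seeds 0.145. Add prey in this order while the next type's profitability exceeds the intake rate on those already taken.
Rate on top 1: 0.258. small seeds: 0.714 > 0.258 → include.
Rate on top 2: 0.6014. forb seeds: 0.145 < 0.6014 → exclude; stop.
Optimal diet: large seeds, small seeds — 2 of 3 types.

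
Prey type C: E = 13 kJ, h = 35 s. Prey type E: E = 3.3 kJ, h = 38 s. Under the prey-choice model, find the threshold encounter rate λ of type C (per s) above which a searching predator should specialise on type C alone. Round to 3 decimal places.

At the threshold, the rate on type C alone equals the profitability of type E: λ·13/(1 + λ·35) = 3.3/38 = 0.08684.
Rearranging, λ(13 − 0.08684×35) = 0.08684, so λ = 0.08684/9.961 = 0.008719 per s.

0.009 per s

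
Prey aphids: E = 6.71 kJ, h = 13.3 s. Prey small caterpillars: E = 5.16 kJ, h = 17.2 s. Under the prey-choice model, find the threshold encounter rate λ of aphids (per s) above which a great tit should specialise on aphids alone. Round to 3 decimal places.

0.110 per s

At the threshold, the rate on aphids alone equals the profitability of small caterpillars: λ·6.71/(1 + λ·13.3) = 5.16/17.2 = 0.3.
Rearranging, λ(6.71 − 0.3×13.3) = 0.3, so λ = 0.3/2.72 = 0.1103 per s.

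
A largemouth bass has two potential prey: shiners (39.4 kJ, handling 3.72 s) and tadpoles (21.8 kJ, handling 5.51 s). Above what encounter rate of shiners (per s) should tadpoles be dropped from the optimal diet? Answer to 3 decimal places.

Drop tadpoles once their profitability E₂/h₂ falls below the rate achievable on shiners alone: E₂/h₂ = λE₁/(1 + λh₁).
Solve for λ: λE₁h₂ = E₂(1 + λh₁) → λ(E₁h₂ − E₂h₁) = E₂ → λ = E₂/(E₁h₂ − E₂h₁).
λ = 21.8/(39.4×5.51 − 21.8×3.72) = 21.8/136 = 0.1603 per s.

0.160 per s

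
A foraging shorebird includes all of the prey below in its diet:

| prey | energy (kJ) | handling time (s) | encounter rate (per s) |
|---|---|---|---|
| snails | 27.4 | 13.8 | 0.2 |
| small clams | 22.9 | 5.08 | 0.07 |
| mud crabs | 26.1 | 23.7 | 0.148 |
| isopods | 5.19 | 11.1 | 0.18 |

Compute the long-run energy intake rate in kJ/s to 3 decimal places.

Energy encountered per unit search time: 0.2×27.4 + 0.07×22.9 + 0.148×26.1 + 0.18×5.19 = 11.88 kJ/s.
Handling time per unit search time: 0.2×13.8 + 0.07×5.08 + 0.148×23.7 + 0.18×11.1 = 8.621.
Rate = 11.88/(1 + 8.621) = 1.235 kJ/s.

1.235 kJ/s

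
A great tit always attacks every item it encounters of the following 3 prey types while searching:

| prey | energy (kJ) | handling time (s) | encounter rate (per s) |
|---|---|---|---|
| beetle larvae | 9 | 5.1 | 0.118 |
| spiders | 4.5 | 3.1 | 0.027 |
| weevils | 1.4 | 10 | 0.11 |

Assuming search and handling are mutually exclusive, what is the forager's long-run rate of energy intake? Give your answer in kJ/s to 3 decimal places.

R = Σλ_iE_i / (1 + Σλ_ih_i)
Numerator: 0.118×9 + 0.027×4.5 + 0.11×1.4 = 1.337
Denominator: 1 + 0.118×5.1 + 0.027×3.1 + 0.11×10 = 2.785
R = 1.337/2.785 = 0.4802 kJ/s

0.480 kJ/s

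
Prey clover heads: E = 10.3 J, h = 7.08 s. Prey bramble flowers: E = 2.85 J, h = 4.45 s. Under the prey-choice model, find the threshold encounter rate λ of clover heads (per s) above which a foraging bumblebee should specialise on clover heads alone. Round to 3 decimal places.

0.111 per s

Drop bramble flowers once their profitability E₂/h₂ falls below the rate achievable on clover heads alone: E₂/h₂ = λE₁/(1 + λh₁).
Solve for λ: λE₁h₂ = E₂(1 + λh₁) → λ(E₁h₂ − E₂h₁) = E₂ → λ = E₂/(E₁h₂ − E₂h₁).
λ = 2.85/(10.3×4.45 − 2.85×7.08) = 2.85/25.66 = 0.1111 per s.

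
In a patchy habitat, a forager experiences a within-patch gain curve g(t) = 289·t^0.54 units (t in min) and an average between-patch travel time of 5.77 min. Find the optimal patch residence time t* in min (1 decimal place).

6.8 min

By the marginal value theorem, leave when the instantaneous gain rate g'(t) equals the habitat-wide average g(t)/(T + t).
g'(t) = 0.54·289·t^-0.46. Setting 0.54·289·t^-0.46 = 289·t^0.54/(5.77+t) gives 0.54(5.77+t) = t, so 0.46·t = 0.54×5.77.
t* = 0.54×5.77/0.46 = 6.773 min.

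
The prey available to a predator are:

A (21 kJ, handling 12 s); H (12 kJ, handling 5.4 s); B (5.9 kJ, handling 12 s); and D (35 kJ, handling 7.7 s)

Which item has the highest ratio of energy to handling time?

In descending order of E/h:
D: 35/7.7 = 4.55 kJ/s
H: 12/5.4 = 2.22 kJ/s
A: 21/12 = 1.75 kJ/s
B: 5.9/12 = 0.492 kJ/s

D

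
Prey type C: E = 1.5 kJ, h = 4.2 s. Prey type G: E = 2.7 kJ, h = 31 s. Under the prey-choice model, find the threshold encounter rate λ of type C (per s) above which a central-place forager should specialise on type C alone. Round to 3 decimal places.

Drop type G once their profitability E₂/h₂ falls below the rate achievable on type C alone: E₂/h₂ = λE₁/(1 + λh₁).
Solve for λ: λE₁h₂ = E₂(1 + λh₁) → λ(E₁h₂ − E₂h₁) = E₂ → λ = E₂/(E₁h₂ − E₂h₁).
λ = 2.7/(1.5×31 − 2.7×4.2) = 2.7/35.16 = 0.07679 per s.

0.077 per s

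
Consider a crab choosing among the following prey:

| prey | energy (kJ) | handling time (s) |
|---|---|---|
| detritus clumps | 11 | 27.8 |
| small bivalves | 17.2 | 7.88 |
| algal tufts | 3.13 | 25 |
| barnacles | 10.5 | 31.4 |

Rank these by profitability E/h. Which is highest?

small bivalves

In descending order of E/h:
small bivalves: 17.2/7.88 = 2.18 kJ/s
detritus clumps: 11/27.8 = 0.396 kJ/s
barnacles: 10.5/31.4 = 0.334 kJ/s
algal tufts: 3.13/25 = 0.125 kJ/s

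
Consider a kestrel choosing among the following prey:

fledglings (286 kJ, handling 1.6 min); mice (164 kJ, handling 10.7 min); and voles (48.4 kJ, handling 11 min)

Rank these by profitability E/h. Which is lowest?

voles

Profitability E/h (kJ/min): fledglings = 286/1.6 = 179, mice = 164/10.7 = 15.3, voles = 48.4/11 = 4.4.
Ranked: fledglings > mice > voles.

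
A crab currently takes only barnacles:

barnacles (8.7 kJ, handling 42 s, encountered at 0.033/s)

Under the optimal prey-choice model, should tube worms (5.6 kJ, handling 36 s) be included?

Yes

Current rate: (0.033×8.7)/(1 + 0.033×42) = 0.1203 kJ/s.
tube worms: E/h = 5.6/36 = 0.1556 kJ/s.
0.1556 > 0.1203, so adding tube worms raises the average — include it.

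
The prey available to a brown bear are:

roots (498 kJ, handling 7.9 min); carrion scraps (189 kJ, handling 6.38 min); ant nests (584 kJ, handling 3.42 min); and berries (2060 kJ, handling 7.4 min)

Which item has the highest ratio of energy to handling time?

Profitability E/h (kJ/min): roots = 498/7.9 = 63, carrion scraps = 189/6.38 = 29.6, ant nests = 584/3.42 = 171, berries = 2060/7.4 = 278.
Ranked: berries > ant nests > roots > carrion scraps.

berries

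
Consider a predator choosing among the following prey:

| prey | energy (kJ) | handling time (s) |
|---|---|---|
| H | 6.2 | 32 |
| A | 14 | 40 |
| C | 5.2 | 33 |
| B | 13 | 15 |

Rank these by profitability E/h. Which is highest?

B

Profitability E/h (kJ/s): H = 6.2/32 = 0.194, A = 14/40 = 0.35, C = 5.2/33 = 0.158, B = 13/15 = 0.867.
Ranked: B > A > H > C.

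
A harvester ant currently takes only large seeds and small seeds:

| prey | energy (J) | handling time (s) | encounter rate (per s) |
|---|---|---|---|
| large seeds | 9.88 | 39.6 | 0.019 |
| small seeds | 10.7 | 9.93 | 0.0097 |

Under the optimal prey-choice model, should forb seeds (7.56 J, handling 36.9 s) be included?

Yes

Current rate: (0.019×9.88 + 0.0097×10.7)/(1 + 0.019×39.6 + 0.0097×9.93) = 0.1577 J/s.
forb seeds: E/h = 7.56/36.9 = 0.2049 J/s.
Since 0.2049 > R, including forb seeds increases the long-run rate.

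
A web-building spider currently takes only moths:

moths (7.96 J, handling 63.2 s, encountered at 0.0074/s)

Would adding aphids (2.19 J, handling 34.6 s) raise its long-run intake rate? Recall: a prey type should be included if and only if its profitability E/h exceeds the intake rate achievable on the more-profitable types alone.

Intake rate on the current diet: R = (0.0074×7.96) / (1 + 0.0074×63.2) = 0.0589/1.468 = 0.04013 J/s.
Profitability of aphids: 2.19/34.6 = 0.06329 J/s.
Since 0.06329 > R, including aphids increases the long-run rate.

Yes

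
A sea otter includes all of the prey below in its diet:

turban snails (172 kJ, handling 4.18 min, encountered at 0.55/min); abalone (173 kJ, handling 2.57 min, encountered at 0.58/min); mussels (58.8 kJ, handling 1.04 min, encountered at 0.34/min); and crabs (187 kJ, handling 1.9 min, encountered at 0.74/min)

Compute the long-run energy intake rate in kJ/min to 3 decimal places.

R = (0.55×172 + 0.58×173 + 0.34×58.8 + 0.74×187) / (1 + 0.55×4.18 + 0.58×2.57 + 0.34×1.04 + 0.74×1.9) = 353.3/6.549 = 53.95 kJ/min.

53.947 kJ/min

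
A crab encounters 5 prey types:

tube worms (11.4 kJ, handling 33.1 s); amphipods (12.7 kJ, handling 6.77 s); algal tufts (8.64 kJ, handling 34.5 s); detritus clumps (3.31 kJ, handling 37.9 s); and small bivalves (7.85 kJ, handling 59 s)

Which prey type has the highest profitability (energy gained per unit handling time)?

In descending order of E/h:
amphipods: 12.7/6.77 = 1.88 kJ/s
tube worms: 11.4/33.1 = 0.344 kJ/s
algal tufts: 8.64/34.5 = 0.25 kJ/s
small bivalves: 7.85/59 = 0.133 kJ/s
detritus clumps: 3.31/37.9 = 0.0873 kJ/s

amphipods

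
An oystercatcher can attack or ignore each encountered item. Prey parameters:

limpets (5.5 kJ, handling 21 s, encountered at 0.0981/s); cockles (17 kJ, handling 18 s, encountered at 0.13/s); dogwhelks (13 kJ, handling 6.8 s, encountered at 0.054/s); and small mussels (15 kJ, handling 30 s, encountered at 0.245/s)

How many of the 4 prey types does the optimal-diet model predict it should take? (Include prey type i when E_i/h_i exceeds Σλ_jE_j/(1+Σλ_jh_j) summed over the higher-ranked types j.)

2

E/h in descending order: dogwhelks 1.91, cockles 0.944, small mussels 0.5, limpets 0.262 kJ/s. The optimal diet is the largest prefix of this list for which every included type satisfies E_i/h_i > R on the types above it.
Rate on top 1: 0.5135. cockles: 0.944 > 0.5135 → include.
Rate on top 2: 0.7855. small mussels: 0.5 < 0.7855 → exclude; stop.
Optimal diet: dogwhelks, cockles — 2 of 4 types.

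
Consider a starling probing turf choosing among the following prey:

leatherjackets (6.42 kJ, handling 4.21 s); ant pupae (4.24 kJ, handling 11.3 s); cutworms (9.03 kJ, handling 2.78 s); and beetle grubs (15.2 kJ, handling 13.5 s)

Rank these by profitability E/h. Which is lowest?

ant pupae

Profitability E/h (kJ/s): leatherjackets = 6.42/4.21 = 1.52, ant pupae = 4.24/11.3 = 0.375, cutworms = 9.03/2.78 = 3.25, beetle grubs = 15.2/13.5 = 1.13.
Ranked: cutworms > leatherjackets > beetle grubs > ant pupae.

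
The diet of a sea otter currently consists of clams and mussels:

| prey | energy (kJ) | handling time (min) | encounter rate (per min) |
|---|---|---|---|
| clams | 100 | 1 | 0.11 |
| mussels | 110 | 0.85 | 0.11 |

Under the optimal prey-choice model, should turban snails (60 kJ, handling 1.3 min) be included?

Intake rate on the current diet: R = (0.11×100 + 0.11×110) / (1 + 0.11×1 + 0.11×0.85) = 23.1/1.204 = 19.19 kJ/min.
turban snails: E/h = 60/1.3 = 46.15 kJ/min.
Since 46.15 > R, including turban snails increases the long-run rate.

Yes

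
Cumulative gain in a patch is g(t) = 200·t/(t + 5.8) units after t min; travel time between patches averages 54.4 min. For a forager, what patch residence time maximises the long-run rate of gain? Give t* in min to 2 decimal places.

Optimal t* satisfies g'(t*) = g(t*)/(T + t*).
g'(t) = 200·5.8/(t + 5.8)². Setting 200·5.8/(t+5.8)² = 200t/[(t+5.8)(54.4+t)] gives 5.8(54.4+t) = t(t+5.8), so t² = 5.8×54.4 = 315.5.
t* = √315.5 = 17.76 min.

17.76 min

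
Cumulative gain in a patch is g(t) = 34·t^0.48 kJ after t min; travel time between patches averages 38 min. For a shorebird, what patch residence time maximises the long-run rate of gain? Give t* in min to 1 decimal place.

Maximise g(t)/(T+t): set derivative to zero → g'(t)(T+t) = g(t).
g'(t) = 0.48·34·t^-0.52. Setting 0.48·34·t^-0.52 = 34·t^0.48/(38+t) gives 0.48(38+t) = t, so 0.52·t = 0.48×38.
t* = 0.48×38/0.52 = 35.08 min.

35.1 min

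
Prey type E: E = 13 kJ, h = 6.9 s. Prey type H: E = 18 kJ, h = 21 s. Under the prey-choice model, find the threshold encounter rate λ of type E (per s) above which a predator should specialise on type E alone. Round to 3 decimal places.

0.121 per s

Drop type H once their profitability E₂/h₂ falls below the rate achievable on type E alone: E₂/h₂ = λE₁/(1 + λh₁).
Solve for λ: λE₁h₂ = E₂(1 + λh₁) → λ(E₁h₂ − E₂h₁) = E₂ → λ = E₂/(E₁h₂ − E₂h₁).
λ = 18/(13×21 − 18×6.9) = 18/148.8 = 0.121 per s.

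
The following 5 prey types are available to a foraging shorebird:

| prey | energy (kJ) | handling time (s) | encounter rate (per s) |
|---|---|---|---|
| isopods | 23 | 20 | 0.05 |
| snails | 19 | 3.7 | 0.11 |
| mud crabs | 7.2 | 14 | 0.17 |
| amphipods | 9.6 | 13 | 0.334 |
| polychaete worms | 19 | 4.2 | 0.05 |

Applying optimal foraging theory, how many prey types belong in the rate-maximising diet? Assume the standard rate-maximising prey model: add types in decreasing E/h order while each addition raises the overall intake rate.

2

Rank by E/h (kJ/s): snails 5.14, polychaete worms 4.52, isopods 1.15, amphipods 0.738, mud crabs 0.514. Include each in turn until the next type's E/h falls below the running intake rate.
Rate on top 1: 1.485. polychaete worms: 4.52 > 1.485 → include.
Rate on top 2: 1.88. isopods: 1.15 < 1.88 → exclude; stop.
Optimal diet: snails, polychaete worms — 2 of 5 types.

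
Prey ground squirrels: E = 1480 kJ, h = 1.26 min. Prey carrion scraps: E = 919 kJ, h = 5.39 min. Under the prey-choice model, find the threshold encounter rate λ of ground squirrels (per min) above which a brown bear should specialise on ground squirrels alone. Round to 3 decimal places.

0.135 per min

Drop carrion scraps once their profitability E₂/h₂ falls below the rate achievable on ground squirrels alone: E₂/h₂ = λE₁/(1 + λh₁).
Solve for λ: λE₁h₂ = E₂(1 + λh₁) → λ(E₁h₂ − E₂h₁) = E₂ → λ = E₂/(E₁h₂ − E₂h₁).
λ = 919/(1480×5.39 − 919×1.26) = 919/6819 = 0.1348 per min.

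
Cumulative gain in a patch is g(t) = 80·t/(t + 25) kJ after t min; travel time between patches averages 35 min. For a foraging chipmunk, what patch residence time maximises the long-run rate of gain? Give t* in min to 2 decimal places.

Maximise g(t)/(T+t): set derivative to zero → g'(t)(T+t) = g(t).
g'(t) = 80·25/(t + 25)². Setting 80·25/(t+25)² = 80t/[(t+25)(35+t)] gives 25(35+t) = t(t+25), so t² = 25×35 = 875.
t* = √875 = 29.58 min.

29.58 min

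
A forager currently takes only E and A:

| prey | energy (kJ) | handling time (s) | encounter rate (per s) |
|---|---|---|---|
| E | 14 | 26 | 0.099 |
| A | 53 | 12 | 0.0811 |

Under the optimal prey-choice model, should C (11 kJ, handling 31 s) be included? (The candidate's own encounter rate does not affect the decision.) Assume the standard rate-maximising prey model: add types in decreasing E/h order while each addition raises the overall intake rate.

No

On E and A alone, R = ΣλE/(1+Σλh) = 5.684/4.547 = 1.25 kJ/s.
C: E/h = 11/31 = 0.3548 kJ/s.
Since 0.3548 < R, time spent handling C is better spent searching.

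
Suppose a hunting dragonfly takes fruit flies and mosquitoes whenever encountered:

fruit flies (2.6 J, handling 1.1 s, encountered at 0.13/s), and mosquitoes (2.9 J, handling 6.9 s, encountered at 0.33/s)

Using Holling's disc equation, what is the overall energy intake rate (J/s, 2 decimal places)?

0.38 J/s

Energy encountered per unit search time: 0.13×2.6 + 0.33×2.9 = 1.295 J/s.
Handling time per unit search time: 0.13×1.1 + 0.33×6.9 = 2.42.
Rate = 1.295/(1 + 2.42) = 0.3787 J/s.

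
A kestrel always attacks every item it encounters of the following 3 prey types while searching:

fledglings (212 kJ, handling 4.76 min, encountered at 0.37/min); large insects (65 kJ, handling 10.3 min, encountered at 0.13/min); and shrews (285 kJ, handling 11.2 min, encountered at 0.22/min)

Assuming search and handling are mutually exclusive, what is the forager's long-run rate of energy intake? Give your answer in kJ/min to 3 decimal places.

22.789 kJ/min

R = (0.37×212 + 0.13×65 + 0.22×285) / (1 + 0.37×4.76 + 0.13×10.3 + 0.22×11.2) = 149.6/6.564 = 22.79 kJ/min.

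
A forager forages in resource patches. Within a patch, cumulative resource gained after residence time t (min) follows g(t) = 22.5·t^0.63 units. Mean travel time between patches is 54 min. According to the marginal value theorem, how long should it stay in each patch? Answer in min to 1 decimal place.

91.9 min

Optimal t* satisfies g'(t*) = g(t*)/(T + t*).
g'(t) = 0.63·22.5·t^-0.37. Setting 0.63·22.5·t^-0.37 = 22.5·t^0.63/(54+t) gives 0.63(54+t) = t, so 0.37·t = 0.63×54.
t* = 0.63×54/0.37 = 91.95 min.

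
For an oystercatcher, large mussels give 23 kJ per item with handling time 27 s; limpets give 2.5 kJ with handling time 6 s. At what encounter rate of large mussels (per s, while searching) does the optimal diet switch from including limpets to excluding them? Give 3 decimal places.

The zero-one rule: include limpets iff E₂/h₂ > λE₁/(1+λh₁). Equality gives the switch point.
λE₁h₂ = E₂ + λE₂h₁ ⇒ λ = E₂/(E₁h₂ − E₂h₁) = 2.5/(138 − 67.5) = 0.03546 per s.

0.035 per s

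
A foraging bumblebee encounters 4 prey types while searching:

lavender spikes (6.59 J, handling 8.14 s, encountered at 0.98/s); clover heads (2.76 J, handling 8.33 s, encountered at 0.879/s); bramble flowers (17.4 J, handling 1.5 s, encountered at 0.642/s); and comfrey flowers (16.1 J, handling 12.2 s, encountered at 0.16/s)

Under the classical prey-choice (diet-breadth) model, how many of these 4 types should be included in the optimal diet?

E/h in descending order: bramble flowers 11.6, comfrey flowers 1.32, lavender spikes 0.81, clover heads 0.331 J/s. The optimal diet is the largest prefix of this list for which every included type satisfies E_i/h_i > R on the types above it.
Rate on top 1: 5.691. comfrey flowers: 1.32 < 5.691 → exclude; stop.
Optimal diet: bramble flowers — 1 of 4 types.

1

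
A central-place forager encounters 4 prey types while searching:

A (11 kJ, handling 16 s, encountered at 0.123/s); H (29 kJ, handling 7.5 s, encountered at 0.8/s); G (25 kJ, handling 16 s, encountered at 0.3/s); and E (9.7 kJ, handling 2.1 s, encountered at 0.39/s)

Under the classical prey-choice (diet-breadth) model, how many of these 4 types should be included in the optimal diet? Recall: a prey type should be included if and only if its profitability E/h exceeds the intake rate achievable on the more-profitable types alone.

2

E/h in descending order: E 4.62, H 3.87, G 1.56, A 0.688 kJ/s. The optimal diet is the largest prefix of this list for which every included type satisfies E_i/h_i > R on the types above it.
Rate on top 1: 2.08. H: 3.87 > 2.08 → include.
Rate on top 2: 3.451. G: 1.56 < 3.451 → exclude; stop.
Optimal diet: E, H — 2 of 4 types.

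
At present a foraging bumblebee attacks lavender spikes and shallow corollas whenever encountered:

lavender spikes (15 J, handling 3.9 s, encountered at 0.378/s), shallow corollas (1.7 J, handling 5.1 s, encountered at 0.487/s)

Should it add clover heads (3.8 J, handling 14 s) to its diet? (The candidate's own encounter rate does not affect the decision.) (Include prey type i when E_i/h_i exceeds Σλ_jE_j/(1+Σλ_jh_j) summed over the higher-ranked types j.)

Current rate: (0.378×15 + 0.487×1.7)/(1 + 0.378×3.9 + 0.487×5.1) = 1.311 J/s.
Profitability of clover heads: 3.8/14 = 0.2714 J/s.
0.2714 < 1.311, so adding clover heads would lower the average — exclude it.

No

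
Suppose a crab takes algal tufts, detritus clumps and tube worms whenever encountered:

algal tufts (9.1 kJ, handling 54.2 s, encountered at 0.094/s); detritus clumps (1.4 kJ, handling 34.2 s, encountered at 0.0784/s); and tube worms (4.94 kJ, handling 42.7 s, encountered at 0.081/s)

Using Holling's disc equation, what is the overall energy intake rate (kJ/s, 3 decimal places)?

0.112 kJ/s

R = Σλ_iE_i / (1 + Σλ_ih_i)
Numerator: 0.094×9.1 + 0.0784×1.4 + 0.081×4.94 = 1.365
Denominator: 1 + 0.094×54.2 + 0.0784×34.2 + 0.081×42.7 = 12.23
R = 1.365/12.23 = 0.1116 kJ/s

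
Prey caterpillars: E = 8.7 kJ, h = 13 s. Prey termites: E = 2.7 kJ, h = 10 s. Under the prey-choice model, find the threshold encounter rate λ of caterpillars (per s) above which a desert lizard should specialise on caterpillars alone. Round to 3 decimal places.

The zero-one rule: include termites iff E₂/h₂ > λE₁/(1+λh₁). Equality gives the switch point.
λE₁h₂ = E₂ + λE₂h₁ ⇒ λ = E₂/(E₁h₂ − E₂h₁) = 2.7/(87 − 35.1) = 0.05202 per s.

0.052 per s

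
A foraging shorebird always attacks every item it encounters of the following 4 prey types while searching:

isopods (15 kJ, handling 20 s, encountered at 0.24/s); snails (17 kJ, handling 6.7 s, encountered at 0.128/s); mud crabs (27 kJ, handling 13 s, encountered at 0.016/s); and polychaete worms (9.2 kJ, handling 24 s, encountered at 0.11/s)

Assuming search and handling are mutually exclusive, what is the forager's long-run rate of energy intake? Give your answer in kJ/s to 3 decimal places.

R = Σλ_iE_i / (1 + Σλ_ih_i)
Numerator: 0.24×15 + 0.128×17 + 0.016×27 + 0.11×9.2 = 7.22
Denominator: 1 + 0.24×20 + 0.128×6.7 + 0.016×13 + 0.11×24 = 9.506
R = 7.22/9.506 = 0.7596 kJ/s

0.760 kJ/s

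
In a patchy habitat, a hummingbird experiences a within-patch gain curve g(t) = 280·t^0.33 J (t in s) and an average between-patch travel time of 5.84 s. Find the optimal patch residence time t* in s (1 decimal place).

2.9 s

Optimal t* satisfies g'(t*) = g(t*)/(T + t*).
g'(t) = 0.33·280·t^-0.67. Setting 0.33·280·t^-0.67 = 280·t^0.33/(5.84+t) gives 0.33(5.84+t) = t, so 0.67·t = 0.33×5.84.
t* = 0.33×5.84/0.67 = 2.876 s.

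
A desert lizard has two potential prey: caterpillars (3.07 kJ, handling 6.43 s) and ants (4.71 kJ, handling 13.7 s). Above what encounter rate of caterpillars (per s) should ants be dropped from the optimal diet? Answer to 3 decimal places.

At the threshold, the rate on caterpillars alone equals the profitability of ants: λ·3.07/(1 + λ·6.43) = 4.71/13.7 = 0.3438.
Rearranging, λ(3.07 − 0.3438×6.43) = 0.3438, so λ = 0.3438/0.8594 = 0.4 per s.

0.400 per s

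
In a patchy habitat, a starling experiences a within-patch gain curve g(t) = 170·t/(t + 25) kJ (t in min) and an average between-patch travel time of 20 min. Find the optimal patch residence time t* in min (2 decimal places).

22.36 min

Optimal t* satisfies g'(t*) = g(t*)/(T + t*).
g'(t) = 170·25/(t + 25)². Setting 170·25/(t+25)² = 170t/[(t+25)(20+t)] gives 25(20+t) = t(t+25), so t² = 25×20 = 500.
t* = √500 = 22.36 min.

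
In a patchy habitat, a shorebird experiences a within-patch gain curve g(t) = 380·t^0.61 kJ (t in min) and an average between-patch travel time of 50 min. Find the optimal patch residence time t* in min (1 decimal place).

By the marginal value theorem, leave when the instantaneous gain rate g'(t) equals the habitat-wide average g(t)/(T + t).
g'(t) = 0.61·380·t^-0.39. Setting 0.61·380·t^-0.39 = 380·t^0.61/(50+t) gives 0.61(50+t) = t, so 0.39·t = 0.61×50.
t* = 0.61×50/0.39 = 78.21 min.

78.2 min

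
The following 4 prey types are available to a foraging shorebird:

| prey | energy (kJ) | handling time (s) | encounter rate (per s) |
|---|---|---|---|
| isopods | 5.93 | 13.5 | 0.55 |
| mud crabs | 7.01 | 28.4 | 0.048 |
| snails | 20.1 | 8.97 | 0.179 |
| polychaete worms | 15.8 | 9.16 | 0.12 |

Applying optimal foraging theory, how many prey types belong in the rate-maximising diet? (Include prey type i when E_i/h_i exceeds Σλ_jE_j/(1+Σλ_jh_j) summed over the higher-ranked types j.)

E/h in descending order: snails 2.24, polychaete worms 1.72, isopods 0.439, mud crabs 0.247 kJ/s. The optimal diet is the largest prefix of this list for which every included type satisfies E_i/h_i > R on the types above it.
Rate on top 1: 1.381. polychaete worms: 1.72 > 1.381 → include.
Rate on top 2: 1.483. isopods: 0.439 < 1.483 → exclude; stop.
Optimal diet: snails, polychaete worms — 2 of 4 types.

2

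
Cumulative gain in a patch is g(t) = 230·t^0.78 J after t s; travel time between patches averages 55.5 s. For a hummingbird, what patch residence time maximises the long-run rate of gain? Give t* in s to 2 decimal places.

196.77 s

Maximise g(t)/(T+t): set derivative to zero → g'(t)(T+t) = g(t).
g'(t) = 0.78·230·t^-0.22. Setting 0.78·230·t^-0.22 = 230·t^0.78/(55.5+t) gives 0.78(55.5+t) = t, so 0.22·t = 0.78×55.5.
t* = 0.78×55.5/0.22 = 196.8 s.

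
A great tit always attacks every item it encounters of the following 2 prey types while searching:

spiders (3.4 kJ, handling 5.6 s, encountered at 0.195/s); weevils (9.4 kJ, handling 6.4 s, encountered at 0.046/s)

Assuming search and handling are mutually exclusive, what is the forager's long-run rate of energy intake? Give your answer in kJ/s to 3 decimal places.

R = Σλ_iE_i / (1 + Σλ_ih_i)
Numerator: 0.195×3.4 + 0.046×9.4 = 1.095
Denominator: 1 + 0.195×5.6 + 0.046×6.4 = 2.386
R = 1.095/2.386 = 0.459 kJ/s

0.459 kJ/s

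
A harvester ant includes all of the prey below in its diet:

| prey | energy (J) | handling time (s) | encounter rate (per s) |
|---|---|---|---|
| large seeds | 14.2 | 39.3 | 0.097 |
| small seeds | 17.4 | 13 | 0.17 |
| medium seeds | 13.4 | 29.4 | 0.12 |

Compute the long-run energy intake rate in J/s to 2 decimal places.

R = Σλ_iE_i / (1 + Σλ_ih_i)
Numerator: 0.097×14.2 + 0.17×17.4 + 0.12×13.4 = 5.943
Denominator: 1 + 0.097×39.3 + 0.17×13 + 0.12×29.4 = 10.55
R = 5.943/10.55 = 0.5634 J/s

0.56 J/s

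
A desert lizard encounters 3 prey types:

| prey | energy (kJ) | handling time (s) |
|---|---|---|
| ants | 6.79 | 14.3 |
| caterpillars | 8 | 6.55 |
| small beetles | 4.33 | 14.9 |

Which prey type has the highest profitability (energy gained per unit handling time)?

In descending order of E/h:
caterpillars: 8/6.55 = 1.22 kJ/s
ants: 6.79/14.3 = 0.475 kJ/s
small beetles: 4.33/14.9 = 0.291 kJ/s

caterpillars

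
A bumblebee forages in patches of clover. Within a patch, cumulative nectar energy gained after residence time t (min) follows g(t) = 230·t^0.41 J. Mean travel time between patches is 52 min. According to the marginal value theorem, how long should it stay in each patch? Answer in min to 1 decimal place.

36.1 min

By the marginal value theorem, leave when the instantaneous gain rate g'(t) equals the habitat-wide average g(t)/(T + t).
g'(t) = 0.41·230·t^-0.59. Setting 0.41·230·t^-0.59 = 230·t^0.41/(52+t) gives 0.41(52+t) = t, so 0.59·t = 0.41×52.
t* = 0.41×52/0.59 = 36.14 min.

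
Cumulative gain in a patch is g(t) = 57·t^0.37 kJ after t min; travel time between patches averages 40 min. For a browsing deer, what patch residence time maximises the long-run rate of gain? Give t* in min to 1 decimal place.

23.5 min

By the marginal value theorem, leave when the instantaneous gain rate g'(t) equals the habitat-wide average g(t)/(T + t).
g'(t) = 0.37·57·t^-0.63. Setting 0.37·57·t^-0.63 = 57·t^0.37/(40+t) gives 0.37(40+t) = t, so 0.63·t = 0.37×40.
t* = 0.37×40/0.63 = 23.49 min.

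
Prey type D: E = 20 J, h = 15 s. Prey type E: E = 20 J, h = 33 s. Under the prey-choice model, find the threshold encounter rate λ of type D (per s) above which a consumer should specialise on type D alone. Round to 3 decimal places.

0.056 per s

Drop type E once their profitability E₂/h₂ falls below the rate achievable on type D alone: E₂/h₂ = λE₁/(1 + λh₁).
Solve for λ: λE₁h₂ = E₂(1 + λh₁) → λ(E₁h₂ − E₂h₁) = E₂ → λ = E₂/(E₁h₂ − E₂h₁).
λ = 20/(20×33 − 20×15) = 20/360 = 0.05556 per s.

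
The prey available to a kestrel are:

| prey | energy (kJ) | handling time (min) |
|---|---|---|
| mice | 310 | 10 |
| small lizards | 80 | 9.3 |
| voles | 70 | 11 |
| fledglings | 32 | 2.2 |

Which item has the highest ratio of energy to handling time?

mice

Profitability E/h (kJ/min): mice = 310/10 = 31, small lizards = 80/9.3 = 8.6, voles = 70/11 = 6.36, fledglings = 32/2.2 = 14.5.
Ranked: mice > fledglings > small lizards > voles.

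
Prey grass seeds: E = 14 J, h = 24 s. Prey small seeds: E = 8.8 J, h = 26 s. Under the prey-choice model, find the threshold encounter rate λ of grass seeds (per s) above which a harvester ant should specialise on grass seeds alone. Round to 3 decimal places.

0.058 per s

At the threshold, the rate on grass seeds alone equals the profitability of small seeds: λ·14/(1 + λ·24) = 8.8/26 = 0.3385.
Rearranging, λ(14 − 0.3385×24) = 0.3385, so λ = 0.3385/5.877 = 0.05759 per s.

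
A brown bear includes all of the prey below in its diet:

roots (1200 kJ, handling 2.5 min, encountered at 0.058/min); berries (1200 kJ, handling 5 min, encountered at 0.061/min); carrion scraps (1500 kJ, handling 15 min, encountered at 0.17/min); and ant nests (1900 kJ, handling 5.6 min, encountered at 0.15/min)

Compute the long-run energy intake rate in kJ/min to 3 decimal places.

141.074 kJ/min

R = Σλ_iE_i / (1 + Σλ_ih_i)
Numerator: 0.058×1200 + 0.061×1200 + 0.17×1500 + 0.15×1900 = 682.8
Denominator: 1 + 0.058×2.5 + 0.061×5 + 0.17×15 + 0.15×5.6 = 4.84
R = 682.8/4.84 = 141.1 kJ/min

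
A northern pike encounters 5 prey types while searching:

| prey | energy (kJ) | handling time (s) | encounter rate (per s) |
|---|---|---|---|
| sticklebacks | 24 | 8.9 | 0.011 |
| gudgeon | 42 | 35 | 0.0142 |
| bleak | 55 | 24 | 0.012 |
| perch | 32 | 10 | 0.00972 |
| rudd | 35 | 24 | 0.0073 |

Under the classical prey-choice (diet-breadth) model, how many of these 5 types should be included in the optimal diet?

E/h in descending order: perch 3.2, sticklebacks 2.7, bleak 2.29, rudd 1.46, gudgeon 1.2 kJ/s. The optimal diet is the largest prefix of this list for which every included type satisfies E_i/h_i > R on the types above it.
Rate on top 1: 0.2835. sticklebacks: 2.7 > 0.2835 → include.
Rate on top 2: 0.4812. bleak: 2.29 > 0.4812 → include.
Rate on top 3: 0.8327. rudd: 1.46 > 0.8327 → include.
Rate on top 4: 0.8988. gudgeon: 1.2 > 0.8988 → include.
Optimal diet: perch, sticklebacks, bleak, rudd, gudgeon — 5 of 5 types.

5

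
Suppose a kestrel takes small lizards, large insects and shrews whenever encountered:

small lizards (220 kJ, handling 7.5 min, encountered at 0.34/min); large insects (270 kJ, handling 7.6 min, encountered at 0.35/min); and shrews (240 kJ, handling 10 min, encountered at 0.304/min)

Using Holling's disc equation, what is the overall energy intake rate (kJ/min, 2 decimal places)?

26.19 kJ/min

Energy encountered per unit search time: 0.34×220 + 0.35×270 + 0.304×240 = 242.3 kJ/min.
Handling time per unit search time: 0.34×7.5 + 0.35×7.6 + 0.304×10 = 8.25.
Rate = 242.3/(1 + 8.25) = 26.19 kJ/min.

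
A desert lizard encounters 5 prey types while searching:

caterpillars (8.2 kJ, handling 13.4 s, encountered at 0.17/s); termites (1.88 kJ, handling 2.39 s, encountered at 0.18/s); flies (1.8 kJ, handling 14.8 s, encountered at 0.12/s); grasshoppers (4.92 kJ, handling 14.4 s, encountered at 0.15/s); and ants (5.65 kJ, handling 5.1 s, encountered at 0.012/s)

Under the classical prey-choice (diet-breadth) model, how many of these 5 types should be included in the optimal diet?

3

Profitabilities (E/h, kJ/s): ants 1.11, termites 0.787, caterpillars 0.612, grasshoppers 0.342, flies 0.122. Add prey in this order while the next type's profitability exceeds the intake rate on those already taken.
Rate on top 1: 0.06389. termites: 0.787 > 0.06389 → include.
Rate on top 2: 0.2724. caterpillars: 0.612 > 0.2724 → include.
Rate on top 3: 0.4776. grasshoppers: 0.342 < 0.4776 → exclude; stop.
Optimal diet: ants, termites, caterpillars — 3 of 5 types.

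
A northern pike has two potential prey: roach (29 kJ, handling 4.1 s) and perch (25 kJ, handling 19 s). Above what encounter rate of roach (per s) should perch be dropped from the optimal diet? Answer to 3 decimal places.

Drop perch once their profitability E₂/h₂ falls below the rate achievable on roach alone: E₂/h₂ = λE₁/(1 + λh₁).
Solve for λ: λE₁h₂ = E₂(1 + λh₁) → λ(E₁h₂ − E₂h₁) = E₂ → λ = E₂/(E₁h₂ − E₂h₁).
λ = 25/(29×19 − 25×4.1) = 25/448.5 = 0.05574 per s.

0.056 per s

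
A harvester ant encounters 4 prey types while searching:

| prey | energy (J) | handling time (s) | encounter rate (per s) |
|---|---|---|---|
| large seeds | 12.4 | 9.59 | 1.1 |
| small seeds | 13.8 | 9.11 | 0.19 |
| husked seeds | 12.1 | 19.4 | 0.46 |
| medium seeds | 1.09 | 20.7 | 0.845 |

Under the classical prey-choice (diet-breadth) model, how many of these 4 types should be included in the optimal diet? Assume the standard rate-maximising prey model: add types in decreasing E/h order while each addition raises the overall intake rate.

Profitabilities (E/h, J/s): small seeds 1.51, large seeds 1.29, husked seeds 0.624, medium seeds 0.0527. Add prey in this order while the next type's profitability exceeds the intake rate on those already taken.
Rate on top 1: 0.9601. large seeds: 1.29 > 0.9601 → include.
Rate on top 2: 1.225. husked seeds: 0.624 < 1.225 → exclude; stop.
Optimal diet: small seeds, large seeds — 2 of 4 types.

2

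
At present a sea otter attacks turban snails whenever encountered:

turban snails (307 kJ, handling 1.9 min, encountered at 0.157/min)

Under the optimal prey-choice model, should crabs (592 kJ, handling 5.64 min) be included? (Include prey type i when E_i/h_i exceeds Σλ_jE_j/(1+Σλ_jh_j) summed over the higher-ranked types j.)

On turban snails alone, R = ΣλE/(1+Σλh) = 48.2/1.298 = 37.12 kJ/min.
crabs: E/h = 592/5.64 = 105 kJ/min.
105 > 37.12, so adding crabs raises the average — include it.

Yes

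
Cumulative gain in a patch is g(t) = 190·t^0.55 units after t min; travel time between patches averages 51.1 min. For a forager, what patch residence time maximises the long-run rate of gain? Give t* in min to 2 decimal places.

By the marginal value theorem, leave when the instantaneous gain rate g'(t) equals the habitat-wide average g(t)/(T + t).
g'(t) = 0.55·190·t^-0.45. Setting 0.55·190·t^-0.45 = 190·t^0.55/(51.1+t) gives 0.55(51.1+t) = t, so 0.45·t = 0.55×51.1.
t* = 0.55×51.1/0.45 = 62.46 min.

62.46 min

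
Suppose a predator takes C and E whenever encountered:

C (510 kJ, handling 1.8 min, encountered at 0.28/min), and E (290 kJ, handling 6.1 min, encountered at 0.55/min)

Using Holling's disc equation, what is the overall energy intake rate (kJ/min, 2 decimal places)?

Energy encountered per unit search time: 0.28×510 + 0.55×290 = 302.3 kJ/min.
Handling time per unit search time: 0.28×1.8 + 0.55×6.1 = 3.859.
Rate = 302.3/(1 + 3.859) = 62.21 kJ/min.

62.21 kJ/min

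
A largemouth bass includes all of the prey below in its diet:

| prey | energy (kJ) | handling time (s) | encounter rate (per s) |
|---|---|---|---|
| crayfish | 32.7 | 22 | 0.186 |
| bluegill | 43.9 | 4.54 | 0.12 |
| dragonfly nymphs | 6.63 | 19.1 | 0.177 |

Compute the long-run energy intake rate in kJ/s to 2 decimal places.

1.39 kJ/s

R = (0.186×32.7 + 0.12×43.9 + 0.177×6.63) / (1 + 0.186×22 + 0.12×4.54 + 0.177×19.1) = 12.52/9.018 = 1.389 kJ/s.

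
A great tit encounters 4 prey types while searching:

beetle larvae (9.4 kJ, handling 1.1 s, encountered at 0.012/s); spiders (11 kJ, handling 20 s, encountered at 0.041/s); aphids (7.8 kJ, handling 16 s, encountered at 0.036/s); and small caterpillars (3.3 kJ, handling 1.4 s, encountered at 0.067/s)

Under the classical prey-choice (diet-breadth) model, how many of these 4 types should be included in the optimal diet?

4

Rank by E/h (kJ/s): beetle larvae 8.55, small caterpillars 2.36, spiders 0.55, aphids 0.487. Include each in turn until the next type's E/h falls below the running intake rate.
Rate on top 1: 0.1113. small caterpillars: 2.36 > 0.1113 → include.
Rate on top 2: 0.3016. spiders: 0.55 > 0.3016 → include.
Rate on top 3: 0.4073. aphids: 0.487 > 0.4073 → include.
Optimal diet: beetle larvae, small caterpillars, spiders, aphids — 4 of 4 types.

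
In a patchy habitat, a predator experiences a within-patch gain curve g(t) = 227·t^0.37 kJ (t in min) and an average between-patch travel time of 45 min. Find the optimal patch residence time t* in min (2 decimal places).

By the marginal value theorem, leave when the instantaneous gain rate g'(t) equals the habitat-wide average g(t)/(T + t).
g'(t) = 0.37·227·t^-0.63. Setting 0.37·227·t^-0.63 = 227·t^0.37/(45+t) gives 0.37(45+t) = t, so 0.63·t = 0.37×45.
t* = 0.37×45/0.63 = 26.43 min.

26.43 min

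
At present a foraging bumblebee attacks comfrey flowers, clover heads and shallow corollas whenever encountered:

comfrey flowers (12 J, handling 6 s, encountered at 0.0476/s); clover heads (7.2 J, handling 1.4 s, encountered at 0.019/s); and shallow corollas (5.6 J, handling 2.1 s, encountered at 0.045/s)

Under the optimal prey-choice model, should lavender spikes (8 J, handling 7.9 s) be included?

Intake rate on the current diet: R = (0.0476×12 + 0.019×7.2 + 0.045×5.6) / (1 + 0.0476×6 + 0.019×1.4 + 0.045×2.1) = 0.96/1.407 = 0.6824 J/s.
Profitability of lavender spikes: 8/7.9 = 1.013 J/s.
Since 1.013 > R, including lavender spikes increases the long-run rate.

Yes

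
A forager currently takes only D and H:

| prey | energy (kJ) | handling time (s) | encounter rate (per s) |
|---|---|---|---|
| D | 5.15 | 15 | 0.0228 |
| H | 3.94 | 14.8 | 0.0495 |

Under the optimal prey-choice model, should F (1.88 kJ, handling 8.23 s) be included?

Yes

Current rate: (0.0228×5.15 + 0.0495×3.94)/(1 + 0.0228×15 + 0.0495×14.8) = 0.1506 kJ/s.
F: E/h = 1.88/8.23 = 0.2284 kJ/s.
0.2284 > 0.1506, so adding F raises the average — include it.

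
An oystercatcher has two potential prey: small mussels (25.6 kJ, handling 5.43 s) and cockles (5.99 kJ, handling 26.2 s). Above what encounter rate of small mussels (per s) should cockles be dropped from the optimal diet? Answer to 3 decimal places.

0.009 per s

At the threshold, the rate on small mussels alone equals the profitability of cockles: λ·25.6/(1 + λ·5.43) = 5.99/26.2 = 0.2286.
Rearranging, λ(25.6 − 0.2286×5.43) = 0.2286, so λ = 0.2286/24.36 = 0.009386 per s.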